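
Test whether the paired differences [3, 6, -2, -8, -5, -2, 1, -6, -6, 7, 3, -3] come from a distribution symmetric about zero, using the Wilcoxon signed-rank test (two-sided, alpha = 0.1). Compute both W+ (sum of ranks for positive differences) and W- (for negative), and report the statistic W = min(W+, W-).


Step 1: Drop any zero differences (none here) and take |d_i|.
|d| = [3, 6, 2, 8, 5, 2, 1, 6, 6, 7, 3, 3]
Step 2: Midrank |d_i| (ties get averaged ranks).
ranks: |3|->5, |6|->9, |2|->2.5, |8|->12, |5|->7, |2|->2.5, |1|->1, |6|->9, |6|->9, |7|->11, |3|->5, |3|->5
Step 3: Attach original signs; sum ranks with positive sign and with negative sign.
W+ = 5 + 9 + 1 + 11 + 5 = 31
W- = 2.5 + 12 + 7 + 2.5 + 9 + 9 + 5 = 47
(Check: W+ + W- = 78 should equal n(n+1)/2 = 78.)
Step 4: Test statistic W = min(W+, W-) = 31.
Step 5: Ties in |d|, so use the tie-corrected normal approximation.
        E[W] = n(n+1)/4 = 12*13/4 = 39.
        Tie groups: |d|=2 (t=2), |d|=3 (t=3), |d|=6 (t=3); sum(t^3 - t) = 54.
        Var[W] = n(n+1)(2n+1)/24 - sum(t^3-t)/48 = 3900/24 - 54/48 = 161.375.
        z = (W - E[W]) / sqrt(Var[W]) = (31 - 39) / 12.7033 = -0.6298.
        Two-sided p = 2*Phi(z) = 0.528855.
Step 6: alpha = 0.1. fail to reject H0.

W+ = 31, W- = 47, W = min = 31, p = 0.528855, fail to reject H0.


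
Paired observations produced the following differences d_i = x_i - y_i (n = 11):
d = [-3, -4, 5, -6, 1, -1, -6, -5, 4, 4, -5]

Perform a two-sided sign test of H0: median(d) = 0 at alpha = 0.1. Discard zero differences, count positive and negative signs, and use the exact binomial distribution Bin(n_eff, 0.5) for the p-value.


Step 1: Discard zero differences. Original n = 11; n_eff = number of nonzero differences = 11.
Nonzero differences (with sign): -3, -4, +5, -6, +1, -1, -6, -5, +4, +4, -5
Step 2: Count signs: positive = 4, negative = 7.
Step 3: Under H0: P(positive) = 0.5, so the number of positives S ~ Bin(11, 0.5).
Step 4: Two-sided exact p-value = sum of Bin(11,0.5) probabilities at or below the observed probability = 0.548828.
Step 5: alpha = 0.1. fail to reject H0.

n_eff = 11, pos = 4, neg = 7, p = 0.548828, fail to reject H0.


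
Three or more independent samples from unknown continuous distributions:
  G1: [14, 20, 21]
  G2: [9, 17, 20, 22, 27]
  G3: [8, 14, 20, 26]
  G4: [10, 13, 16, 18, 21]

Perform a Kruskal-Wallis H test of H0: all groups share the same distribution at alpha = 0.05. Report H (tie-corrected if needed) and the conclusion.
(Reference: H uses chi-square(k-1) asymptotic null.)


Step 1: Combine all N = 17 observations and assign midranks.
sorted (value, group, rank): (8,G3,1), (9,G2,2), (10,G4,3), (13,G4,4), (14,G1,5.5), (14,G3,5.5), (16,G4,7), (17,G2,8), (18,G4,9), (20,G1,11), (20,G2,11), (20,G3,11), (21,G1,13.5), (21,G4,13.5), (22,G2,15), (26,G3,16), (27,G2,17)
Step 2: Sum ranks within each group.
R_1 = 30 (n_1 = 3)
R_2 = 53 (n_2 = 5)
R_3 = 33.5 (n_3 = 4)
R_4 = 36.5 (n_4 = 5)
Step 3: H = 12/(N(N+1)) * sum(R_i^2/n_i) - 3(N+1)
     = 12/(17*18) * (30^2/3 + 53^2/5 + 33.5^2/4 + 36.5^2/5) - 3*18
     = 0.039216 * 1408.81 - 54
     = 1.247549.
Step 4: Ties present; correction factor C = 1 - 36/(17^3 - 17) = 0.992647. Corrected H = 1.247549 / 0.992647 = 1.256790.
Step 5: Under H0, H ~ chi^2(3); p-value = 0.739418.
Step 6: alpha = 0.05. fail to reject H0.

H = 1.2568, df = 3, p = 0.739418, fail to reject H0.


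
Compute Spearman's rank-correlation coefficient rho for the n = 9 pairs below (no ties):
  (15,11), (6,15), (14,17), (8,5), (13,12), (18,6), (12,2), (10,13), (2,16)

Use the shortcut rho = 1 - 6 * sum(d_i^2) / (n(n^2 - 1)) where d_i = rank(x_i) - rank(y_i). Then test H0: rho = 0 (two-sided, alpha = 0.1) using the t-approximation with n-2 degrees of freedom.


Step 1: Rank x and y separately (midranks; no ties here).
rank(x): 15->8, 6->2, 14->7, 8->3, 13->6, 18->9, 12->5, 10->4, 2->1
rank(y): 11->4, 15->7, 17->9, 5->2, 12->5, 6->3, 2->1, 13->6, 16->8
Step 2: d_i = R_x(i) - R_y(i); compute d_i^2.
  (8-4)^2=16, (2-7)^2=25, (7-9)^2=4, (3-2)^2=1, (6-5)^2=1, (9-3)^2=36, (5-1)^2=16, (4-6)^2=4, (1-8)^2=49
sum(d^2) = 152.
Step 3: rho = 1 - 6*152 / (9*(9^2 - 1)) = 1 - 912/720 = -0.266667.
Step 4: Under H0, t = rho * sqrt((n-2)/(1-rho^2)) = -0.7320 ~ t(7).
Step 5: Two-sided p-value from the t-distribution with 7 df = 0.487922.
Step 6: alpha = 0.1. fail to reject H0.

rho = -0.2667, p = 0.487922, fail to reject H0 at alpha = 0.1.


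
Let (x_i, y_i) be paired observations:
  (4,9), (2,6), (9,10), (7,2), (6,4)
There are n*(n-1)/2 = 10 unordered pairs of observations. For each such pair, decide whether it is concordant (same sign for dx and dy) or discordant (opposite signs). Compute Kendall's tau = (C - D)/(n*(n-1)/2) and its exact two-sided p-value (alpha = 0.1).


Step 1: Enumerate the 10 unordered pairs (i,j) with i<j and classify each by sign(x_j-x_i) * sign(y_j-y_i).
  (1,2):dx=-2,dy=-3->C; (1,3):dx=+5,dy=+1->C; (1,4):dx=+3,dy=-7->D; (1,5):dx=+2,dy=-5->D
  (2,3):dx=+7,dy=+4->C; (2,4):dx=+5,dy=-4->D; (2,5):dx=+4,dy=-2->D; (3,4):dx=-2,dy=-8->C
  (3,5):dx=-3,dy=-6->C; (4,5):dx=-1,dy=+2->D
Step 2: C = 5, D = 5, total pairs = 10.
Step 3: tau = (C - D)/(n(n-1)/2) = (5 - 5)/10 = 0.000000.
Step 4: Exact two-sided p-value (enumerate n! = 120 permutations of y under H0): p = 1.000000.
Step 5: alpha = 0.1. fail to reject H0.

tau_b = 0.0000 (C=5, D=5), p = 1.000000, fail to reject H0.


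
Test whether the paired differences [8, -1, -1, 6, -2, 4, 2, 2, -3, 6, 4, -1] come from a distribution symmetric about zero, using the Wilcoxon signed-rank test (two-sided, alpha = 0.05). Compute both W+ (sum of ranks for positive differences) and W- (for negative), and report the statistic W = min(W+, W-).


Step 1: Drop any zero differences (none here) and take |d_i|.
|d| = [8, 1, 1, 6, 2, 4, 2, 2, 3, 6, 4, 1]
Step 2: Midrank |d_i| (ties get averaged ranks).
ranks: |8|->12, |1|->2, |1|->2, |6|->10.5, |2|->5, |4|->8.5, |2|->5, |2|->5, |3|->7, |6|->10.5, |4|->8.5, |1|->2
Step 3: Attach original signs; sum ranks with positive sign and with negative sign.
W+ = 12 + 10.5 + 8.5 + 5 + 5 + 10.5 + 8.5 = 60
W- = 2 + 2 + 5 + 7 + 2 = 18
(Check: W+ + W- = 78 should equal n(n+1)/2 = 78.)
Step 4: Test statistic W = min(W+, W-) = 18.
Step 5: Ties in |d|, so use the tie-corrected normal approximation.
        E[W] = n(n+1)/4 = 12*13/4 = 39.
        Tie groups: |d|=1 (t=3), |d|=2 (t=3), |d|=4 (t=2), |d|=6 (t=2); sum(t^3 - t) = 60.
        Var[W] = n(n+1)(2n+1)/24 - sum(t^3-t)/48 = 3900/24 - 60/48 = 161.25.
        z = (W - E[W]) / sqrt(Var[W]) = (18 - 39) / 12.6984 = -1.6537.
        Two-sided p = 2*Phi(z) = 0.098179.
Step 6: alpha = 0.05. fail to reject H0.

W+ = 60, W- = 18, W = min = 18, p = 0.098179, fail to reject H0.


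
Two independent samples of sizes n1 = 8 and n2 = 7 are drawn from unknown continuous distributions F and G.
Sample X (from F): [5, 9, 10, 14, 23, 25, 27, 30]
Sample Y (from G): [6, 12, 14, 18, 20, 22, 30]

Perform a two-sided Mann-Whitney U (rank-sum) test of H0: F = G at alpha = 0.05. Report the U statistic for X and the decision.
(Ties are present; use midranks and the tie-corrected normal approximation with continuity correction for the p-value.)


Step 1: Combine and sort all 15 observations; assign midranks.
sorted (value, group): (5,X), (6,Y), (9,X), (10,X), (12,Y), (14,X), (14,Y), (18,Y), (20,Y), (22,Y), (23,X), (25,X), (27,X), (30,X), (30,Y)
ranks: 5->1, 6->2, 9->3, 10->4, 12->5, 14->6.5, 14->6.5, 18->8, 20->9, 22->10, 23->11, 25->12, 27->13, 30->14.5, 30->14.5
Step 2: Rank sum for X: R1 = 1 + 3 + 4 + 6.5 + 11 + 12 + 13 + 14.5 = 65.
Step 3: U_X = R1 - n1(n1+1)/2 = 65 - 8*9/2 = 65 - 36 = 29.
       U_Y = n1*n2 - U_X = 56 - 29 = 27.
Step 4: Ties are present, so use the tie-corrected normal approximation (with continuity correction) for the p-value.
Step 5: p-value = 0.953775; compare to alpha = 0.05. fail to reject H0.

U_X = 29, p = 0.953775, fail to reject H0 at alpha = 0.05.


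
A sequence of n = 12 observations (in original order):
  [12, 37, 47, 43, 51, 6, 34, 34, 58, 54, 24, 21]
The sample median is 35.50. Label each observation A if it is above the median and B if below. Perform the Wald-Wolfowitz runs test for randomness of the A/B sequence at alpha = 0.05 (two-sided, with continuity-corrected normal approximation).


Step 1: Compute median = 35.50; label A = above, B = below.
Labels in order: BAAAABBBAABB  (n_A = 6, n_B = 6)
Step 2: Count runs R = 5.
Step 3: Under H0 (random ordering), E[R] = 2*n_A*n_B/(n_A+n_B) + 1 = 2*6*6/12 + 1 = 7.0000.
        Var[R] = 2*n_A*n_B*(2*n_A*n_B - n_A - n_B) / ((n_A+n_B)^2 * (n_A+n_B-1)) = 4320/1584 = 2.7273.
        SD[R] = 1.6514.
Step 4: Continuity-corrected z = (R + 0.5 - E[R]) / SD[R] = (5 + 0.5 - 7.0000) / 1.6514 = -0.9083.
Step 5: Two-sided p-value via normal approximation = 2*(1 - Phi(|z|)) = 0.363722.
Step 6: alpha = 0.05. fail to reject H0.

R = 5, z = -0.9083, p = 0.363722, fail to reject H0.


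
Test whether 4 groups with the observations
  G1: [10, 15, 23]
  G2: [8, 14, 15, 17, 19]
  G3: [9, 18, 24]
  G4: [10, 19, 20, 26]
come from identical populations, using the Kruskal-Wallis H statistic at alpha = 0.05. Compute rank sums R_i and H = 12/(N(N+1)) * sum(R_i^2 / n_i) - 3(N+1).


Step 1: Combine all N = 15 observations and assign midranks.
sorted (value, group, rank): (8,G2,1), (9,G3,2), (10,G1,3.5), (10,G4,3.5), (14,G2,5), (15,G1,6.5), (15,G2,6.5), (17,G2,8), (18,G3,9), (19,G2,10.5), (19,G4,10.5), (20,G4,12), (23,G1,13), (24,G3,14), (26,G4,15)
Step 2: Sum ranks within each group.
R_1 = 23 (n_1 = 3)
R_2 = 31 (n_2 = 5)
R_3 = 25 (n_3 = 3)
R_4 = 41 (n_4 = 4)
Step 3: H = 12/(N(N+1)) * sum(R_i^2/n_i) - 3(N+1)
     = 12/(15*16) * (23^2/3 + 31^2/5 + 25^2/3 + 41^2/4) - 3*16
     = 0.050000 * 997.117 - 48
     = 1.855833.
Step 4: Ties present; correction factor C = 1 - 18/(15^3 - 15) = 0.994643. Corrected H = 1.855833 / 0.994643 = 1.865829.
Step 5: Under H0, H ~ chi^2(3); p-value = 0.600716.
Step 6: alpha = 0.05. fail to reject H0.

H = 1.8658, df = 3, p = 0.600716, fail to reject H0.


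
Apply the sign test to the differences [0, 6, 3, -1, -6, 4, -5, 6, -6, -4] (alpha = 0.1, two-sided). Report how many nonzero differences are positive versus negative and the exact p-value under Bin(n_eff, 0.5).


Step 1: Discard zero differences. Original n = 10; n_eff = number of nonzero differences = 9.
Nonzero differences (with sign): +6, +3, -1, -6, +4, -5, +6, -6, -4
Step 2: Count signs: positive = 4, negative = 5.
Step 3: Under H0: P(positive) = 0.5, so the number of positives S ~ Bin(9, 0.5).
Step 4: Two-sided exact p-value = sum of Bin(9,0.5) probabilities at or below the observed probability = 1.000000.
Step 5: alpha = 0.1. fail to reject H0.

n_eff = 9, pos = 4, neg = 5, p = 1.000000, fail to reject H0.


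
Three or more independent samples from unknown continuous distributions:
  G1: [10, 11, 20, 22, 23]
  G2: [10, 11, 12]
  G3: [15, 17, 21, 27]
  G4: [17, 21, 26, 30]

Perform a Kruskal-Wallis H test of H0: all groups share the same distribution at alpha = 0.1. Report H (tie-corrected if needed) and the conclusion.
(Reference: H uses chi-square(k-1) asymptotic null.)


Step 1: Combine all N = 16 observations and assign midranks.
sorted (value, group, rank): (10,G1,1.5), (10,G2,1.5), (11,G1,3.5), (11,G2,3.5), (12,G2,5), (15,G3,6), (17,G3,7.5), (17,G4,7.5), (20,G1,9), (21,G3,10.5), (21,G4,10.5), (22,G1,12), (23,G1,13), (26,G4,14), (27,G3,15), (30,G4,16)
Step 2: Sum ranks within each group.
R_1 = 39 (n_1 = 5)
R_2 = 10 (n_2 = 3)
R_3 = 39 (n_3 = 4)
R_4 = 48 (n_4 = 4)
Step 3: H = 12/(N(N+1)) * sum(R_i^2/n_i) - 3(N+1)
     = 12/(16*17) * (39^2/5 + 10^2/3 + 39^2/4 + 48^2/4) - 3*17
     = 0.044118 * 1293.78 - 51
     = 6.078676.
Step 4: Ties present; correction factor C = 1 - 24/(16^3 - 16) = 0.994118. Corrected H = 6.078676 / 0.994118 = 6.114645.
Step 5: Under H0, H ~ chi^2(3); p-value = 0.106164.
Step 6: alpha = 0.1. fail to reject H0.

H = 6.1146, df = 3, p = 0.106164, fail to reject H0.


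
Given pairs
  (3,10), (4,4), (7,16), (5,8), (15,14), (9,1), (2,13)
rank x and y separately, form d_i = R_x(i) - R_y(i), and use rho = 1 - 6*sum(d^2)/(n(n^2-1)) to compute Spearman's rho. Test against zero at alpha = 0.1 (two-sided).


Step 1: Rank x and y separately (midranks; no ties here).
rank(x): 3->2, 4->3, 7->5, 5->4, 15->7, 9->6, 2->1
rank(y): 10->4, 4->2, 16->7, 8->3, 14->6, 1->1, 13->5
Step 2: d_i = R_x(i) - R_y(i); compute d_i^2.
  (2-4)^2=4, (3-2)^2=1, (5-7)^2=4, (4-3)^2=1, (7-6)^2=1, (6-1)^2=25, (1-5)^2=16
sum(d^2) = 52.
Step 3: rho = 1 - 6*52 / (7*(7^2 - 1)) = 1 - 312/336 = 0.071429.
Step 4: Under H0, t = rho * sqrt((n-2)/(1-rho^2)) = 0.1601 ~ t(5).
Step 5: Two-sided p-value from the t-distribution with 5 df = 0.879048.
Step 6: alpha = 0.1. fail to reject H0.

rho = 0.0714, p = 0.879048, fail to reject H0 at alpha = 0.1.


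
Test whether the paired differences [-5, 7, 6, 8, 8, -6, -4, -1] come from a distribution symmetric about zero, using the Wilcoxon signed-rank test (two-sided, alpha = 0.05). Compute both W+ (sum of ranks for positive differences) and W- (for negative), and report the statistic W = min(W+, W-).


Step 1: Drop any zero differences (none here) and take |d_i|.
|d| = [5, 7, 6, 8, 8, 6, 4, 1]
Step 2: Midrank |d_i| (ties get averaged ranks).
ranks: |5|->3, |7|->6, |6|->4.5, |8|->7.5, |8|->7.5, |6|->4.5, |4|->2, |1|->1
Step 3: Attach original signs; sum ranks with positive sign and with negative sign.
W+ = 6 + 4.5 + 7.5 + 7.5 = 25.5
W- = 3 + 4.5 + 2 + 1 = 10.5
(Check: W+ + W- = 36 should equal n(n+1)/2 = 36.)
Step 4: Test statistic W = min(W+, W-) = 10.5.
Step 5: Ties in |d|, so use the tie-corrected normal approximation.
        E[W] = n(n+1)/4 = 8*9/4 = 18.
        Tie groups: |d|=6 (t=2), |d|=8 (t=2); sum(t^3 - t) = 12.
        Var[W] = n(n+1)(2n+1)/24 - sum(t^3-t)/48 = 1224/24 - 12/48 = 50.75.
        z = (W - E[W]) / sqrt(Var[W]) = (10.5 - 18) / 7.1239 = -1.0528.
        Two-sided p = 2*Phi(z) = 0.292436.
Step 6: alpha = 0.05. fail to reject H0.

W+ = 25.5, W- = 10.5, W = min = 10.5, p = 0.292436, fail to reject H0.


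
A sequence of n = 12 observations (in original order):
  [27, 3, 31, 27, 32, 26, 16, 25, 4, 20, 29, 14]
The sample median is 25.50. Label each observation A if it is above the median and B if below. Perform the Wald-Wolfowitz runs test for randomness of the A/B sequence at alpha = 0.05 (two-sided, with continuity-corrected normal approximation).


Step 1: Compute median = 25.50; label A = above, B = below.
Labels in order: ABAAAABBBBAB  (n_A = 6, n_B = 6)
Step 2: Count runs R = 6.
Step 3: Under H0 (random ordering), E[R] = 2*n_A*n_B/(n_A+n_B) + 1 = 2*6*6/12 + 1 = 7.0000.
        Var[R] = 2*n_A*n_B*(2*n_A*n_B - n_A - n_B) / ((n_A+n_B)^2 * (n_A+n_B-1)) = 4320/1584 = 2.7273.
        SD[R] = 1.6514.
Step 4: Continuity-corrected z = (R + 0.5 - E[R]) / SD[R] = (6 + 0.5 - 7.0000) / 1.6514 = -0.3028.
Step 5: Two-sided p-value via normal approximation = 2*(1 - Phi(|z|)) = 0.762069.
Step 6: alpha = 0.05. fail to reject H0.

R = 6, z = -0.3028, p = 0.762069, fail to reject H0.


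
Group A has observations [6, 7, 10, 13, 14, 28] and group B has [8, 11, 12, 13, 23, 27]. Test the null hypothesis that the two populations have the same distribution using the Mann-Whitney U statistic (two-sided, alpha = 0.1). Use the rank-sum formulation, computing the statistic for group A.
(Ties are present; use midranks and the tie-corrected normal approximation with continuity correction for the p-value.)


Step 1: Combine and sort all 12 observations; assign midranks.
sorted (value, group): (6,X), (7,X), (8,Y), (10,X), (11,Y), (12,Y), (13,X), (13,Y), (14,X), (23,Y), (27,Y), (28,X)
ranks: 6->1, 7->2, 8->3, 10->4, 11->5, 12->6, 13->7.5, 13->7.5, 14->9, 23->10, 27->11, 28->12
Step 2: Rank sum for X: R1 = 1 + 2 + 4 + 7.5 + 9 + 12 = 35.5.
Step 3: U_X = R1 - n1(n1+1)/2 = 35.5 - 6*7/2 = 35.5 - 21 = 14.5.
       U_Y = n1*n2 - U_X = 36 - 14.5 = 21.5.
Step 4: Ties are present, so use the tie-corrected normal approximation (with continuity correction) for the p-value.
Step 5: p-value = 0.630356; compare to alpha = 0.1. fail to reject H0.

U_X = 14.5, p = 0.630356, fail to reject H0 at alpha = 0.1.


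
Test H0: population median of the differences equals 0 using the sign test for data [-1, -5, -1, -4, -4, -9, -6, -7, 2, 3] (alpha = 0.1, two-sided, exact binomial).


Step 1: Discard zero differences. Original n = 10; n_eff = number of nonzero differences = 10.
Nonzero differences (with sign): -1, -5, -1, -4, -4, -9, -6, -7, +2, +3
Step 2: Count signs: positive = 2, negative = 8.
Step 3: Under H0: P(positive) = 0.5, so the number of positives S ~ Bin(10, 0.5).
Step 4: Two-sided exact p-value = sum of Bin(10,0.5) probabilities at or below the observed probability = 0.109375.
Step 5: alpha = 0.1. fail to reject H0.

n_eff = 10, pos = 2, neg = 8, p = 0.109375, fail to reject H0.


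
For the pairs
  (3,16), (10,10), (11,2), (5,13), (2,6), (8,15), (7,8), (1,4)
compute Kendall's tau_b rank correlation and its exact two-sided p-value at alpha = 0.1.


Step 1: Enumerate the 28 unordered pairs (i,j) with i<j and classify each by sign(x_j-x_i) * sign(y_j-y_i).
  (1,2):dx=+7,dy=-6->D; (1,3):dx=+8,dy=-14->D; (1,4):dx=+2,dy=-3->D; (1,5):dx=-1,dy=-10->C
  (1,6):dx=+5,dy=-1->D; (1,7):dx=+4,dy=-8->D; (1,8):dx=-2,dy=-12->C; (2,3):dx=+1,dy=-8->D
  (2,4):dx=-5,dy=+3->D; (2,5):dx=-8,dy=-4->C; (2,6):dx=-2,dy=+5->D; (2,7):dx=-3,dy=-2->C
  (2,8):dx=-9,dy=-6->C; (3,4):dx=-6,dy=+11->D; (3,5):dx=-9,dy=+4->D; (3,6):dx=-3,dy=+13->D
  (3,7):dx=-4,dy=+6->D; (3,8):dx=-10,dy=+2->D; (4,5):dx=-3,dy=-7->C; (4,6):dx=+3,dy=+2->C
  (4,7):dx=+2,dy=-5->D; (4,8):dx=-4,dy=-9->C; (5,6):dx=+6,dy=+9->C; (5,7):dx=+5,dy=+2->C
  (5,8):dx=-1,dy=-2->C; (6,7):dx=-1,dy=-7->C; (6,8):dx=-7,dy=-11->C; (7,8):dx=-6,dy=-4->C
Step 2: C = 14, D = 14, total pairs = 28.
Step 3: tau = (C - D)/(n(n-1)/2) = (14 - 14)/28 = 0.000000.
Step 4: Exact two-sided p-value (enumerate n! = 40320 permutations of y under H0): p = 1.000000.
Step 5: alpha = 0.1. fail to reject H0.

tau_b = 0.0000 (C=14, D=14), p = 1.000000, fail to reject H0.


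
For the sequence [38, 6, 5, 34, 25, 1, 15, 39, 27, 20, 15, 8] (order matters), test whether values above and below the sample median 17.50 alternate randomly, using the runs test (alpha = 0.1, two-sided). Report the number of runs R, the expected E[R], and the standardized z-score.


Step 1: Compute median = 17.50; label A = above, B = below.
Labels in order: ABBAABBAAABB  (n_A = 6, n_B = 6)
Step 2: Count runs R = 6.
Step 3: Under H0 (random ordering), E[R] = 2*n_A*n_B/(n_A+n_B) + 1 = 2*6*6/12 + 1 = 7.0000.
        Var[R] = 2*n_A*n_B*(2*n_A*n_B - n_A - n_B) / ((n_A+n_B)^2 * (n_A+n_B-1)) = 4320/1584 = 2.7273.
        SD[R] = 1.6514.
Step 4: Continuity-corrected z = (R + 0.5 - E[R]) / SD[R] = (6 + 0.5 - 7.0000) / 1.6514 = -0.3028.
Step 5: Two-sided p-value via normal approximation = 2*(1 - Phi(|z|)) = 0.762069.
Step 6: alpha = 0.1. fail to reject H0.

R = 6, z = -0.3028, p = 0.762069, fail to reject H0.


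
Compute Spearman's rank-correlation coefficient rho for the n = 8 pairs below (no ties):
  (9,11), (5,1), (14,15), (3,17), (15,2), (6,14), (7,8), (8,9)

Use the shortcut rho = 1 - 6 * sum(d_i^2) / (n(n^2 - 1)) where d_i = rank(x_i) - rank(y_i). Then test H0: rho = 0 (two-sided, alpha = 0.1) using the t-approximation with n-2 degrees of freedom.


Step 1: Rank x and y separately (midranks; no ties here).
rank(x): 9->6, 5->2, 14->7, 3->1, 15->8, 6->3, 7->4, 8->5
rank(y): 11->5, 1->1, 15->7, 17->8, 2->2, 14->6, 8->3, 9->4
Step 2: d_i = R_x(i) - R_y(i); compute d_i^2.
  (6-5)^2=1, (2-1)^2=1, (7-7)^2=0, (1-8)^2=49, (8-2)^2=36, (3-6)^2=9, (4-3)^2=1, (5-4)^2=1
sum(d^2) = 98.
Step 3: rho = 1 - 6*98 / (8*(8^2 - 1)) = 1 - 588/504 = -0.166667.
Step 4: Under H0, t = rho * sqrt((n-2)/(1-rho^2)) = -0.4140 ~ t(6).
Step 5: Two-sided p-value from the t-distribution with 6 df = 0.693239.
Step 6: alpha = 0.1. fail to reject H0.

rho = -0.1667, p = 0.693239, fail to reject H0 at alpha = 0.1.


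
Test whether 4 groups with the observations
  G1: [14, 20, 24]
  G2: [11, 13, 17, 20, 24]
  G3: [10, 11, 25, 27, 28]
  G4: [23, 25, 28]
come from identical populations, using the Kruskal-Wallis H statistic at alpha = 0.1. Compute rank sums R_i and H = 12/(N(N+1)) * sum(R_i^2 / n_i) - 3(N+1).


Step 1: Combine all N = 16 observations and assign midranks.
sorted (value, group, rank): (10,G3,1), (11,G2,2.5), (11,G3,2.5), (13,G2,4), (14,G1,5), (17,G2,6), (20,G1,7.5), (20,G2,7.5), (23,G4,9), (24,G1,10.5), (24,G2,10.5), (25,G3,12.5), (25,G4,12.5), (27,G3,14), (28,G3,15.5), (28,G4,15.5)
Step 2: Sum ranks within each group.
R_1 = 23 (n_1 = 3)
R_2 = 30.5 (n_2 = 5)
R_3 = 45.5 (n_3 = 5)
R_4 = 37 (n_4 = 3)
Step 3: H = 12/(N(N+1)) * sum(R_i^2/n_i) - 3(N+1)
     = 12/(16*17) * (23^2/3 + 30.5^2/5 + 45.5^2/5 + 37^2/3) - 3*17
     = 0.044118 * 1232.77 - 51
     = 3.386765.
Step 4: Ties present; correction factor C = 1 - 30/(16^3 - 16) = 0.992647. Corrected H = 3.386765 / 0.992647 = 3.411852.
Step 5: Under H0, H ~ chi^2(3); p-value = 0.332376.
Step 6: alpha = 0.1. fail to reject H0.

H = 3.4119, df = 3, p = 0.332376, fail to reject H0.


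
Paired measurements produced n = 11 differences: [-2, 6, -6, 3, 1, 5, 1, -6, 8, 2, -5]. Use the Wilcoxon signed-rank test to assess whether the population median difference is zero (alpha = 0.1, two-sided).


Step 1: Drop any zero differences (none here) and take |d_i|.
|d| = [2, 6, 6, 3, 1, 5, 1, 6, 8, 2, 5]
Step 2: Midrank |d_i| (ties get averaged ranks).
ranks: |2|->3.5, |6|->9, |6|->9, |3|->5, |1|->1.5, |5|->6.5, |1|->1.5, |6|->9, |8|->11, |2|->3.5, |5|->6.5
Step 3: Attach original signs; sum ranks with positive sign and with negative sign.
W+ = 9 + 5 + 1.5 + 6.5 + 1.5 + 11 + 3.5 = 38
W- = 3.5 + 9 + 9 + 6.5 = 28
(Check: W+ + W- = 66 should equal n(n+1)/2 = 66.)
Step 4: Test statistic W = min(W+, W-) = 28.
Step 5: Ties in |d|, so use the tie-corrected normal approximation.
        E[W] = n(n+1)/4 = 11*12/4 = 33.
        Tie groups: |d|=1 (t=2), |d|=2 (t=2), |d|=5 (t=2), |d|=6 (t=3); sum(t^3 - t) = 42.
        Var[W] = n(n+1)(2n+1)/24 - sum(t^3-t)/48 = 3036/24 - 42/48 = 125.625.
        z = (W - E[W]) / sqrt(Var[W]) = (28 - 33) / 11.2083 = -0.4461.
        Two-sided p = 2*Phi(z) = 0.655525.
Step 6: alpha = 0.1. fail to reject H0.

W+ = 38, W- = 28, W = min = 28, p = 0.655525, fail to reject H0.


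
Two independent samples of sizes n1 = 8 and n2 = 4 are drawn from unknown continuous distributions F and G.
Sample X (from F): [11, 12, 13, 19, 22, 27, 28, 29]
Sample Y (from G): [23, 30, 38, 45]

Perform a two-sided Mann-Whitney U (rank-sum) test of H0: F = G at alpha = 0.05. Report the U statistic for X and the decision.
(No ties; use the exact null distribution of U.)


Step 1: Combine and sort all 12 observations; assign midranks.
sorted (value, group): (11,X), (12,X), (13,X), (19,X), (22,X), (23,Y), (27,X), (28,X), (29,X), (30,Y), (38,Y), (45,Y)
ranks: 11->1, 12->2, 13->3, 19->4, 22->5, 23->6, 27->7, 28->8, 29->9, 30->10, 38->11, 45->12
Step 2: Rank sum for X: R1 = 1 + 2 + 3 + 4 + 5 + 7 + 8 + 9 = 39.
Step 3: U_X = R1 - n1(n1+1)/2 = 39 - 8*9/2 = 39 - 36 = 3.
       U_Y = n1*n2 - U_X = 32 - 3 = 29.
Step 4: No ties, so the exact null distribution of U (based on enumerating the C(12,8) = 495 equally likely rank assignments) gives the two-sided p-value.
Step 5: p-value = 0.028283; compare to alpha = 0.05. reject H0.

U_X = 3, p = 0.028283, reject H0 at alpha = 0.05.


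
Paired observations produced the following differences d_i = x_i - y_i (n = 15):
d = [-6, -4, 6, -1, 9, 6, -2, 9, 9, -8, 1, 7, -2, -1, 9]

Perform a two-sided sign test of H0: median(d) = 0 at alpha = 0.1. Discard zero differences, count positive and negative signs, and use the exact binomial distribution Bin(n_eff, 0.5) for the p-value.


Step 1: Discard zero differences. Original n = 15; n_eff = number of nonzero differences = 15.
Nonzero differences (with sign): -6, -4, +6, -1, +9, +6, -2, +9, +9, -8, +1, +7, -2, -1, +9
Step 2: Count signs: positive = 8, negative = 7.
Step 3: Under H0: P(positive) = 0.5, so the number of positives S ~ Bin(15, 0.5).
Step 4: Two-sided exact p-value = sum of Bin(15,0.5) probabilities at or below the observed probability = 1.000000.
Step 5: alpha = 0.1. fail to reject H0.

n_eff = 15, pos = 8, neg = 7, p = 1.000000, fail to reject H0.


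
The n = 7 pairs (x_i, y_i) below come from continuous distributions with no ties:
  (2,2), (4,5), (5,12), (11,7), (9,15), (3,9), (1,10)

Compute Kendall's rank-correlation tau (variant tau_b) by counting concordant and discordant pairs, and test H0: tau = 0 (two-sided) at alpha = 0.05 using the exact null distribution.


Step 1: Enumerate the 21 unordered pairs (i,j) with i<j and classify each by sign(x_j-x_i) * sign(y_j-y_i).
  (1,2):dx=+2,dy=+3->C; (1,3):dx=+3,dy=+10->C; (1,4):dx=+9,dy=+5->C; (1,5):dx=+7,dy=+13->C
  (1,6):dx=+1,dy=+7->C; (1,7):dx=-1,dy=+8->D; (2,3):dx=+1,dy=+7->C; (2,4):dx=+7,dy=+2->C
  (2,5):dx=+5,dy=+10->C; (2,6):dx=-1,dy=+4->D; (2,7):dx=-3,dy=+5->D; (3,4):dx=+6,dy=-5->D
  (3,5):dx=+4,dy=+3->C; (3,6):dx=-2,dy=-3->C; (3,7):dx=-4,dy=-2->C; (4,5):dx=-2,dy=+8->D
  (4,6):dx=-8,dy=+2->D; (4,7):dx=-10,dy=+3->D; (5,6):dx=-6,dy=-6->C; (5,7):dx=-8,dy=-5->C
  (6,7):dx=-2,dy=+1->D
Step 2: C = 13, D = 8, total pairs = 21.
Step 3: tau = (C - D)/(n(n-1)/2) = (13 - 8)/21 = 0.238095.
Step 4: Exact two-sided p-value (enumerate n! = 5040 permutations of y under H0): p = 0.561905.
Step 5: alpha = 0.05. fail to reject H0.

tau_b = 0.2381 (C=13, D=8), p = 0.561905, fail to reject H0.


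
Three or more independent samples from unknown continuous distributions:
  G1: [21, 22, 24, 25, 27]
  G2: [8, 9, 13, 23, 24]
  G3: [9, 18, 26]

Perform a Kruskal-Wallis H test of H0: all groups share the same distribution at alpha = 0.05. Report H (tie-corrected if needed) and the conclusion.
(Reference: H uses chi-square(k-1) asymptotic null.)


Step 1: Combine all N = 13 observations and assign midranks.
sorted (value, group, rank): (8,G2,1), (9,G2,2.5), (9,G3,2.5), (13,G2,4), (18,G3,5), (21,G1,6), (22,G1,7), (23,G2,8), (24,G1,9.5), (24,G2,9.5), (25,G1,11), (26,G3,12), (27,G1,13)
Step 2: Sum ranks within each group.
R_1 = 46.5 (n_1 = 5)
R_2 = 25 (n_2 = 5)
R_3 = 19.5 (n_3 = 3)
Step 3: H = 12/(N(N+1)) * sum(R_i^2/n_i) - 3(N+1)
     = 12/(13*14) * (46.5^2/5 + 25^2/5 + 19.5^2/3) - 3*14
     = 0.065934 * 684.2 - 42
     = 3.112088.
Step 4: Ties present; correction factor C = 1 - 12/(13^3 - 13) = 0.994505. Corrected H = 3.112088 / 0.994505 = 3.129282.
Step 5: Under H0, H ~ chi^2(2); p-value = 0.209163.
Step 6: alpha = 0.05. fail to reject H0.

H = 3.1293, df = 2, p = 0.209163, fail to reject H0.


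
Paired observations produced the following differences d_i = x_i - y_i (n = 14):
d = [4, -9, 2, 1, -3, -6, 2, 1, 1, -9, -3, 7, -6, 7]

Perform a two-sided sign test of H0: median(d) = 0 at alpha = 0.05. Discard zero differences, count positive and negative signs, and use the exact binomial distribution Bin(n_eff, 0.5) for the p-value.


Step 1: Discard zero differences. Original n = 14; n_eff = number of nonzero differences = 14.
Nonzero differences (with sign): +4, -9, +2, +1, -3, -6, +2, +1, +1, -9, -3, +7, -6, +7
Step 2: Count signs: positive = 8, negative = 6.
Step 3: Under H0: P(positive) = 0.5, so the number of positives S ~ Bin(14, 0.5).
Step 4: Two-sided exact p-value = sum of Bin(14,0.5) probabilities at or below the observed probability = 0.790527.
Step 5: alpha = 0.05. fail to reject H0.

n_eff = 14, pos = 8, neg = 6, p = 0.790527, fail to reject H0.


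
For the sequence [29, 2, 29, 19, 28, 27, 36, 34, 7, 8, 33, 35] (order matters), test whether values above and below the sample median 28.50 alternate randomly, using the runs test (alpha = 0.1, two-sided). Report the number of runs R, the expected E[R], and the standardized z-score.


Step 1: Compute median = 28.50; label A = above, B = below.
Labels in order: ABABBBAABBAA  (n_A = 6, n_B = 6)
Step 2: Count runs R = 7.
Step 3: Under H0 (random ordering), E[R] = 2*n_A*n_B/(n_A+n_B) + 1 = 2*6*6/12 + 1 = 7.0000.
        Var[R] = 2*n_A*n_B*(2*n_A*n_B - n_A - n_B) / ((n_A+n_B)^2 * (n_A+n_B-1)) = 4320/1584 = 2.7273.
        SD[R] = 1.6514.
Step 4: R = E[R], so z = 0 with no continuity correction.
Step 5: Two-sided p-value via normal approximation = 2*(1 - Phi(|z|)) = 1.000000.
Step 6: alpha = 0.1. fail to reject H0.

R = 7, z = 0.0000, p = 1.000000, fail to reject H0.


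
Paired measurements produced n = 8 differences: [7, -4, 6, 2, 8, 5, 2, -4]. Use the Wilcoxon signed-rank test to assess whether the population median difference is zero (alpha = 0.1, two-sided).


Step 1: Drop any zero differences (none here) and take |d_i|.
|d| = [7, 4, 6, 2, 8, 5, 2, 4]
Step 2: Midrank |d_i| (ties get averaged ranks).
ranks: |7|->7, |4|->3.5, |6|->6, |2|->1.5, |8|->8, |5|->5, |2|->1.5, |4|->3.5
Step 3: Attach original signs; sum ranks with positive sign and with negative sign.
W+ = 7 + 6 + 1.5 + 8 + 5 + 1.5 = 29
W- = 3.5 + 3.5 = 7
(Check: W+ + W- = 36 should equal n(n+1)/2 = 36.)
Step 4: Test statistic W = min(W+, W-) = 7.
Step 5: Ties in |d|, so use the tie-corrected normal approximation.
        E[W] = n(n+1)/4 = 8*9/4 = 18.
        Tie groups: |d|=2 (t=2), |d|=4 (t=2); sum(t^3 - t) = 12.
        Var[W] = n(n+1)(2n+1)/24 - sum(t^3-t)/48 = 1224/24 - 12/48 = 50.75.
        z = (W - E[W]) / sqrt(Var[W]) = (7 - 18) / 7.1239 = -1.5441.
        Two-sided p = 2*Phi(z) = 0.122565.
Step 6: alpha = 0.1. fail to reject H0.

W+ = 29, W- = 7, W = min = 7, p = 0.122565, fail to reject H0.


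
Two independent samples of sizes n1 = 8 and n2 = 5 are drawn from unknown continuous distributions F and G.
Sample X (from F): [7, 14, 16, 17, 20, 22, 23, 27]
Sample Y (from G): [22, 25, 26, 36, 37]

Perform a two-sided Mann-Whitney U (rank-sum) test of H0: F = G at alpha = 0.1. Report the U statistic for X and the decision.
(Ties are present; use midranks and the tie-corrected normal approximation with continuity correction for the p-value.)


Step 1: Combine and sort all 13 observations; assign midranks.
sorted (value, group): (7,X), (14,X), (16,X), (17,X), (20,X), (22,X), (22,Y), (23,X), (25,Y), (26,Y), (27,X), (36,Y), (37,Y)
ranks: 7->1, 14->2, 16->3, 17->4, 20->5, 22->6.5, 22->6.5, 23->8, 25->9, 26->10, 27->11, 36->12, 37->13
Step 2: Rank sum for X: R1 = 1 + 2 + 3 + 4 + 5 + 6.5 + 8 + 11 = 40.5.
Step 3: U_X = R1 - n1(n1+1)/2 = 40.5 - 8*9/2 = 40.5 - 36 = 4.5.
       U_Y = n1*n2 - U_X = 40 - 4.5 = 35.5.
Step 4: Ties are present, so use the tie-corrected normal approximation (with continuity correction) for the p-value.
Step 5: p-value = 0.027892; compare to alpha = 0.1. reject H0.

U_X = 4.5, p = 0.027892, reject H0 at alpha = 0.1.


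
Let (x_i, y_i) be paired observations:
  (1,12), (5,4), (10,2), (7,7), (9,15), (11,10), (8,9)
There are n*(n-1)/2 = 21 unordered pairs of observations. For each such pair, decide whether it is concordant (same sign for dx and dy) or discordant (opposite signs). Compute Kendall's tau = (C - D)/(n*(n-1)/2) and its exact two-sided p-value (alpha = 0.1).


Step 1: Enumerate the 21 unordered pairs (i,j) with i<j and classify each by sign(x_j-x_i) * sign(y_j-y_i).
  (1,2):dx=+4,dy=-8->D; (1,3):dx=+9,dy=-10->D; (1,4):dx=+6,dy=-5->D; (1,5):dx=+8,dy=+3->C
  (1,6):dx=+10,dy=-2->D; (1,7):dx=+7,dy=-3->D; (2,3):dx=+5,dy=-2->D; (2,4):dx=+2,dy=+3->C
  (2,5):dx=+4,dy=+11->C; (2,6):dx=+6,dy=+6->C; (2,7):dx=+3,dy=+5->C; (3,4):dx=-3,dy=+5->D
  (3,5):dx=-1,dy=+13->D; (3,6):dx=+1,dy=+8->C; (3,7):dx=-2,dy=+7->D; (4,5):dx=+2,dy=+8->C
  (4,6):dx=+4,dy=+3->C; (4,7):dx=+1,dy=+2->C; (5,6):dx=+2,dy=-5->D; (5,7):dx=-1,dy=-6->C
  (6,7):dx=-3,dy=-1->C
Step 2: C = 11, D = 10, total pairs = 21.
Step 3: tau = (C - D)/(n(n-1)/2) = (11 - 10)/21 = 0.047619.
Step 4: Exact two-sided p-value (enumerate n! = 5040 permutations of y under H0): p = 1.000000.
Step 5: alpha = 0.1. fail to reject H0.

tau_b = 0.0476 (C=11, D=10), p = 1.000000, fail to reject H0.


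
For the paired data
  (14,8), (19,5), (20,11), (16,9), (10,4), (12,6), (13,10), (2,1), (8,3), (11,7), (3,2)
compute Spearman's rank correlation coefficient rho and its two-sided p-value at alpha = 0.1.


Step 1: Rank x and y separately (midranks; no ties here).
rank(x): 14->8, 19->10, 20->11, 16->9, 10->4, 12->6, 13->7, 2->1, 8->3, 11->5, 3->2
rank(y): 8->8, 5->5, 11->11, 9->9, 4->4, 6->6, 10->10, 1->1, 3->3, 7->7, 2->2
Step 2: d_i = R_x(i) - R_y(i); compute d_i^2.
  (8-8)^2=0, (10-5)^2=25, (11-11)^2=0, (9-9)^2=0, (4-4)^2=0, (6-6)^2=0, (7-10)^2=9, (1-1)^2=0, (3-3)^2=0, (5-7)^2=4, (2-2)^2=0
sum(d^2) = 38.
Step 3: rho = 1 - 6*38 / (11*(11^2 - 1)) = 1 - 228/1320 = 0.827273.
Step 4: Under H0, t = rho * sqrt((n-2)/(1-rho^2)) = 4.4176 ~ t(9).
Step 5: Two-sided p-value from the t-distribution with 9 df = 0.001677.
Step 6: alpha = 0.1. reject H0.

rho = 0.8273, p = 0.001677, reject H0 at alpha = 0.1.


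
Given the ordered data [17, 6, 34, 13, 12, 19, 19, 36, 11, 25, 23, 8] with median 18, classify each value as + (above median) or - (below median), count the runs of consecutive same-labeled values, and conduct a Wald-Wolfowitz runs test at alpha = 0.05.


Step 1: Compute median = 18; label A = above, B = below.
Labels in order: BBABBAAABAAB  (n_A = 6, n_B = 6)
Step 2: Count runs R = 7.
Step 3: Under H0 (random ordering), E[R] = 2*n_A*n_B/(n_A+n_B) + 1 = 2*6*6/12 + 1 = 7.0000.
        Var[R] = 2*n_A*n_B*(2*n_A*n_B - n_A - n_B) / ((n_A+n_B)^2 * (n_A+n_B-1)) = 4320/1584 = 2.7273.
        SD[R] = 1.6514.
Step 4: R = E[R], so z = 0 with no continuity correction.
Step 5: Two-sided p-value via normal approximation = 2*(1 - Phi(|z|)) = 1.000000.
Step 6: alpha = 0.05. fail to reject H0.

R = 7, z = 0.0000, p = 1.000000, fail to reject H0.


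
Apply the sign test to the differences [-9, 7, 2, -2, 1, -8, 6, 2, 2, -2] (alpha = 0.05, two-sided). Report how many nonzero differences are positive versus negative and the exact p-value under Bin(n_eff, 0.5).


Step 1: Discard zero differences. Original n = 10; n_eff = number of nonzero differences = 10.
Nonzero differences (with sign): -9, +7, +2, -2, +1, -8, +6, +2, +2, -2
Step 2: Count signs: positive = 6, negative = 4.
Step 3: Under H0: P(positive) = 0.5, so the number of positives S ~ Bin(10, 0.5).
Step 4: Two-sided exact p-value = sum of Bin(10,0.5) probabilities at or below the observed probability = 0.753906.
Step 5: alpha = 0.05. fail to reject H0.

n_eff = 10, pos = 6, neg = 4, p = 0.753906, fail to reject H0.


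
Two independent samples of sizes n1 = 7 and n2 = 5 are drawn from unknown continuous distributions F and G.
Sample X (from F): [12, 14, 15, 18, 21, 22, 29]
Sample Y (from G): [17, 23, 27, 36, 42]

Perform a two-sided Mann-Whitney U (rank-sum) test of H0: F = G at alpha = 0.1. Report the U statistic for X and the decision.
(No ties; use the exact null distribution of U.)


Step 1: Combine and sort all 12 observations; assign midranks.
sorted (value, group): (12,X), (14,X), (15,X), (17,Y), (18,X), (21,X), (22,X), (23,Y), (27,Y), (29,X), (36,Y), (42,Y)
ranks: 12->1, 14->2, 15->3, 17->4, 18->5, 21->6, 22->7, 23->8, 27->9, 29->10, 36->11, 42->12
Step 2: Rank sum for X: R1 = 1 + 2 + 3 + 5 + 6 + 7 + 10 = 34.
Step 3: U_X = R1 - n1(n1+1)/2 = 34 - 7*8/2 = 34 - 28 = 6.
       U_Y = n1*n2 - U_X = 35 - 6 = 29.
Step 4: No ties, so the exact null distribution of U (based on enumerating the C(12,7) = 792 equally likely rank assignments) gives the two-sided p-value.
Step 5: p-value = 0.073232; compare to alpha = 0.1. reject H0.

U_X = 6, p = 0.073232, reject H0 at alpha = 0.1.


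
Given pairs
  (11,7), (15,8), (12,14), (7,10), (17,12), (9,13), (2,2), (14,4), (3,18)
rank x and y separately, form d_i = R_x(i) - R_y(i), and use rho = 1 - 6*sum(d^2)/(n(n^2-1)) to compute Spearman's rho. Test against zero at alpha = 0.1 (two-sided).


Step 1: Rank x and y separately (midranks; no ties here).
rank(x): 11->5, 15->8, 12->6, 7->3, 17->9, 9->4, 2->1, 14->7, 3->2
rank(y): 7->3, 8->4, 14->8, 10->5, 12->6, 13->7, 2->1, 4->2, 18->9
Step 2: d_i = R_x(i) - R_y(i); compute d_i^2.
  (5-3)^2=4, (8-4)^2=16, (6-8)^2=4, (3-5)^2=4, (9-6)^2=9, (4-7)^2=9, (1-1)^2=0, (7-2)^2=25, (2-9)^2=49
sum(d^2) = 120.
Step 3: rho = 1 - 6*120 / (9*(9^2 - 1)) = 1 - 720/720 = 0.000000.
Step 4: Under H0, t = rho * sqrt((n-2)/(1-rho^2)) = 0.0000 ~ t(7).
Step 5: Two-sided p-value from the t-distribution with 7 df = 1.000000.
Step 6: alpha = 0.1. fail to reject H0.

rho = 0.0000, p = 1.000000, fail to reject H0 at alpha = 0.1.


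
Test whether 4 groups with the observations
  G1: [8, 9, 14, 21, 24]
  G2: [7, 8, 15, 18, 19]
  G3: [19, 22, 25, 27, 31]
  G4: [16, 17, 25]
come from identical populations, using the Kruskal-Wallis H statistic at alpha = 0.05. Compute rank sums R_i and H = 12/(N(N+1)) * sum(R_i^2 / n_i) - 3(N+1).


Step 1: Combine all N = 18 observations and assign midranks.
sorted (value, group, rank): (7,G2,1), (8,G1,2.5), (8,G2,2.5), (9,G1,4), (14,G1,5), (15,G2,6), (16,G4,7), (17,G4,8), (18,G2,9), (19,G2,10.5), (19,G3,10.5), (21,G1,12), (22,G3,13), (24,G1,14), (25,G3,15.5), (25,G4,15.5), (27,G3,17), (31,G3,18)
Step 2: Sum ranks within each group.
R_1 = 37.5 (n_1 = 5)
R_2 = 29 (n_2 = 5)
R_3 = 74 (n_3 = 5)
R_4 = 30.5 (n_4 = 3)
Step 3: H = 12/(N(N+1)) * sum(R_i^2/n_i) - 3(N+1)
     = 12/(18*19) * (37.5^2/5 + 29^2/5 + 74^2/5 + 30.5^2/3) - 3*19
     = 0.035088 * 1854.73 - 57
     = 8.078363.
Step 4: Ties present; correction factor C = 1 - 18/(18^3 - 18) = 0.996904. Corrected H = 8.078363 / 0.996904 = 8.103451.
Step 5: Under H0, H ~ chi^2(3); p-value = 0.043921.
Step 6: alpha = 0.05. reject H0.

H = 8.1035, df = 3, p = 0.043921, reject H0.


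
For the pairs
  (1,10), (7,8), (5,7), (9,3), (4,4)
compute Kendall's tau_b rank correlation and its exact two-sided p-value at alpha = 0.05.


Step 1: Enumerate the 10 unordered pairs (i,j) with i<j and classify each by sign(x_j-x_i) * sign(y_j-y_i).
  (1,2):dx=+6,dy=-2->D; (1,3):dx=+4,dy=-3->D; (1,4):dx=+8,dy=-7->D; (1,5):dx=+3,dy=-6->D
  (2,3):dx=-2,dy=-1->C; (2,4):dx=+2,dy=-5->D; (2,5):dx=-3,dy=-4->C; (3,4):dx=+4,dy=-4->D
  (3,5):dx=-1,dy=-3->C; (4,5):dx=-5,dy=+1->D
Step 2: C = 3, D = 7, total pairs = 10.
Step 3: tau = (C - D)/(n(n-1)/2) = (3 - 7)/10 = -0.400000.
Step 4: Exact two-sided p-value (enumerate n! = 120 permutations of y under H0): p = 0.483333.
Step 5: alpha = 0.05. fail to reject H0.

tau_b = -0.4000 (C=3, D=7), p = 0.483333, fail to reject H0.


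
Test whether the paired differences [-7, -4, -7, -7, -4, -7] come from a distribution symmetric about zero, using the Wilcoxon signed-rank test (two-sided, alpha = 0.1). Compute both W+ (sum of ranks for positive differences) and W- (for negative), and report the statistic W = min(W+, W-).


Step 1: Drop any zero differences (none here) and take |d_i|.
|d| = [7, 4, 7, 7, 4, 7]
Step 2: Midrank |d_i| (ties get averaged ranks).
ranks: |7|->4.5, |4|->1.5, |7|->4.5, |7|->4.5, |4|->1.5, |7|->4.5
Step 3: Attach original signs; sum ranks with positive sign and with negative sign.
W+ = 0 = 0
W- = 4.5 + 1.5 + 4.5 + 4.5 + 1.5 + 4.5 = 21
(Check: W+ + W- = 21 should equal n(n+1)/2 = 21.)
Step 4: Test statistic W = min(W+, W-) = 0.
Step 5: Ties in |d|, so use the tie-corrected normal approximation.
        E[W] = n(n+1)/4 = 6*7/4 = 10.5.
        Tie groups: |d|=4 (t=2), |d|=7 (t=4); sum(t^3 - t) = 66.
        Var[W] = n(n+1)(2n+1)/24 - sum(t^3-t)/48 = 546/24 - 66/48 = 21.375.
        z = (W - E[W]) / sqrt(Var[W]) = (0 - 10.5) / 4.6233 = -2.2711.
        Two-sided p = 2*Phi(z) = 0.023141.
Step 6: alpha = 0.1. reject H0.

W+ = 0, W- = 21, W = min = 0, p = 0.023141, reject H0.


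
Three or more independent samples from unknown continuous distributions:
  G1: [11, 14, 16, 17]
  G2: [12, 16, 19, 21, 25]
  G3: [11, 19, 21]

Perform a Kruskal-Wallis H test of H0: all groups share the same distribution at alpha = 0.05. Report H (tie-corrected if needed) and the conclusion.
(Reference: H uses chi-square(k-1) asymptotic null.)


Step 1: Combine all N = 12 observations and assign midranks.
sorted (value, group, rank): (11,G1,1.5), (11,G3,1.5), (12,G2,3), (14,G1,4), (16,G1,5.5), (16,G2,5.5), (17,G1,7), (19,G2,8.5), (19,G3,8.5), (21,G2,10.5), (21,G3,10.5), (25,G2,12)
Step 2: Sum ranks within each group.
R_1 = 18 (n_1 = 4)
R_2 = 39.5 (n_2 = 5)
R_3 = 20.5 (n_3 = 3)
Step 3: H = 12/(N(N+1)) * sum(R_i^2/n_i) - 3(N+1)
     = 12/(12*13) * (18^2/4 + 39.5^2/5 + 20.5^2/3) - 3*13
     = 0.076923 * 533.133 - 39
     = 2.010256.
Step 4: Ties present; correction factor C = 1 - 24/(12^3 - 12) = 0.986014. Corrected H = 2.010256 / 0.986014 = 2.038771.
Step 5: Under H0, H ~ chi^2(2); p-value = 0.360817.
Step 6: alpha = 0.05. fail to reject H0.

H = 2.0388, df = 2, p = 0.360817, fail to reject H0.
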